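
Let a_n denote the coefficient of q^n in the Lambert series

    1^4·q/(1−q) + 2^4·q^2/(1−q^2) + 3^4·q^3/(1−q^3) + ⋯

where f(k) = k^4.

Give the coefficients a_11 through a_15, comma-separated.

d|11:{11,1}  Σf=14641+1=14642
[q^12] f(1)=1,f(2)=16,f(3)=81,f(4)=256,f(6)=1296,f(12)=20736 ⇒ 22386
d|13:{1,13}  Σf=1+28561=28562
n=14: 14·1 7·2 2·7 1·14  f→[38416+2401+16+1]=40834
n=15: 1·15 3·5 5·3 15·1  f→[1+81+625+50625]=51332

14642, 22386, 28562, 40834, 51332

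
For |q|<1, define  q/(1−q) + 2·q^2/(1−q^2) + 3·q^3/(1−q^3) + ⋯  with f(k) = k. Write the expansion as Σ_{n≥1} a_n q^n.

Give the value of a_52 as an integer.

a_52 = 98

n=52: 1·52 2·26 4·13 13·4 26·2 52·1  f→[1+2+4+13+26+52]=98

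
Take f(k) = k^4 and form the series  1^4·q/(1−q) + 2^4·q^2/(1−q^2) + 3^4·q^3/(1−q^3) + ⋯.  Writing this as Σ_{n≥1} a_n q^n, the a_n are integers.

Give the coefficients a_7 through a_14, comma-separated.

q^7  k|7↦f(k): 7:2401 1:1  a_7=2402
[q^8] f(8)=4096,f(4)=256,f(2)=16,f(1)=1 ⇒ 4369
d|9:{1,3,9}  Σf=1+81+6561=6643
q^10  k|10↦f(k): 1:1 2:16 5:625 10:10000  a_10=10642
q^11  k|11↦f(k): 11:14641 1:1  a_11=14642
d|12:{1,2,3,4,6,12}  Σf=1+16+81+256+1296+20736=22386
q^13  k|13↦f(k): 1:1 13:28561  a_13=28562
[q^14] f(1)=1,f(2)=16,f(7)=2401,f(14)=38416 ⇒ 40834

2402, 4369, 6643, 10642, 14642, 22386, 28562, 40834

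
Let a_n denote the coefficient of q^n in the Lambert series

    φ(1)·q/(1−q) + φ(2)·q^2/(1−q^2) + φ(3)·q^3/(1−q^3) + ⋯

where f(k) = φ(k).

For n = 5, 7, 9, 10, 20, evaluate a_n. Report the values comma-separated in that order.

n=5: 1·5 5·1  φ→[1+4]=5
q^7  k|7↦φ(k): 1:1 7:6  a_7=7
d|9:{9,3,1}  Σφ=6+2+1=9
n=10: 1·10 2·5 5·2 10·1  φ→[1+1+4+4]=10
q^20  k|20↦φ(k): 1:1 2:1 4:2 5:4 10:4 20:8  a_20=20

5, 7, 9, 10, 20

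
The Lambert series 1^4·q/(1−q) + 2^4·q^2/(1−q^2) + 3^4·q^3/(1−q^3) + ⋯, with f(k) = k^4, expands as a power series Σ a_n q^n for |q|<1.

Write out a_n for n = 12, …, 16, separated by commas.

22386, 28562, 40834, 51332, 69905

n=12: 12·1 6·2 4·3 3·4 2·6 1·12  f→[20736+1296+256+81+16+1]=22386
q^13  k|13↦f(k): 13:28561 1:1  a_13=28562
[q^14] f(1)=1,f(2)=16,f(7)=2401,f(14)=38416 ⇒ 40834
q^15  k|15↦f(k): 15:50625 5:625 3:81 1:1  a_15=51332
d|16:{16,8,4,2,1}  Σf=65536+4096+256+16+1=69905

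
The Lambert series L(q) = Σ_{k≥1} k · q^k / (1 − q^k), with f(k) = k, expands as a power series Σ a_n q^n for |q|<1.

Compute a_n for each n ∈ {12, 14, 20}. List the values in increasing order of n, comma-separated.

28, 24, 42

n=12: 12·1 6·2 4·3 3·4 2·6 1·12  f→[12+6+4+3+2+1]=28
d|14:{1,2,7,14}  Σf=1+2+7+14=24
q^20  k|20↦f(k): 20:20 10:10 5:5 4:4 2:2 1:1  a_20=42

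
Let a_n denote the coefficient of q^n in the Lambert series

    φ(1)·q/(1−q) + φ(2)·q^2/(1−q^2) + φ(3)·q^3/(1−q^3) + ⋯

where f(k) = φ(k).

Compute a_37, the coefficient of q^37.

n=37: 1·37 37·1  φ→[1+36]=37

a_37 = 37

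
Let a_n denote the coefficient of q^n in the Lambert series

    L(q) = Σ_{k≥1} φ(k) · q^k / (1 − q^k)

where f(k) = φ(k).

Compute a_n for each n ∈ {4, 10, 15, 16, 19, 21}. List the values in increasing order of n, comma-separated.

d|4:{1,2,4}  Σφ=1+1+2=4
q^10  k|10↦φ(k): 10:4 5:4 2:1 1:1  a_10=10
[q^15] φ(1)=1,φ(3)=2,φ(5)=4,φ(15)=8 ⇒ 15
n=16: 1·16 2·8 4·4 8·2 16·1  φ→[1+1+2+4+8]=16
q^19  k|19↦φ(k): 1:1 19:18  a_19=19
q^21  k|21↦φ(k): 21:12 7:6 3:2 1:1  a_21=21

4, 10, 15, 16, 19, 21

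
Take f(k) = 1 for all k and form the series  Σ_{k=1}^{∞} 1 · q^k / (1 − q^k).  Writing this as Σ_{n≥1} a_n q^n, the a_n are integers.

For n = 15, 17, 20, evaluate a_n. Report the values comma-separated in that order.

d|15:{1,3,5,15}  Σf=1+1+1+1=4
n=17: 1·17 17·1  f→[1+1]=2
q^20  k|20↦f(k): 1:1 2:1 4:1 5:1 10:1 20:1  a_20=6

4, 2, 6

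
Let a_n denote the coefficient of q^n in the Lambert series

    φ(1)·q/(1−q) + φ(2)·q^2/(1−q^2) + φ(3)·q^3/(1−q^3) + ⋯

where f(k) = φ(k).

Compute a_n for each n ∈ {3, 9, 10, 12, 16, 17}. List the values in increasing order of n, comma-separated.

[q^3] φ(1)=1,φ(3)=2 ⇒ 3
[q^9] φ(1)=1,φ(3)=2,φ(9)=6 ⇒ 9
n=10: 10·1 5·2 2·5 1·10  φ→[4+4+1+1]=10
q^12  k|12↦φ(k): 12:4 6:2 4:2 3:2 2:1 1:1  a_12=12
d|16:{16,8,4,2,1}  Σφ=8+4+2+1+1=16
q^17  k|17↦φ(k): 1:1 17:16  a_17=17

3, 9, 10, 12, 16, 17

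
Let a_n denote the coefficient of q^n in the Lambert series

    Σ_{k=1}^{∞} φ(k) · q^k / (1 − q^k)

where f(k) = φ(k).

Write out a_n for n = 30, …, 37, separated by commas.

[q^30] φ(30)=8,φ(15)=8,φ(10)=4,φ(6)=2,φ(5)=4,φ(3)=2,φ(2)=1,φ(1)=1 ⇒ 30
n=31: 1·31 31·1  φ→[1+30]=31
d|32:{1,2,4,8,16,32}  Σφ=1+1+2+4+8+16=32
d|33:{1,3,11,33}  Σφ=1+2+10+20=33
d|34:{34,17,2,1}  Σφ=16+16+1+1=34
[q^35] φ(1)=1,φ(5)=4,φ(7)=6,φ(35)=24 ⇒ 35
[q^36] φ(36)=12,φ(18)=6,φ(12)=4,φ(9)=6,φ(6)=2,φ(4)=2,φ(3)=2,φ(2)=1,φ(1)=1 ⇒ 36
q^37  k|37↦φ(k): 37:36 1:1  a_37=37

30, 31, 32, 33, 34, 35, 36, 37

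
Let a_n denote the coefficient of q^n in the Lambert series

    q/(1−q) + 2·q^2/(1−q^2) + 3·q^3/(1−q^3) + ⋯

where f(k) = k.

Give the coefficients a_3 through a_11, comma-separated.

d|3:{1,3}  Σf=1+3=4
n=4: 1·4 2·2 4·1  f→[1+2+4]=7
n=5: 1·5 5·1  f→[1+5]=6
n=6: 6·1 3·2 2·3 1·6  f→[6+3+2+1]=12
q^7  k|7↦f(k): 7:7 1:1  a_7=8
[q^8] f(8)=8,f(4)=4,f(2)=2,f(1)=1 ⇒ 15
q^9  k|9↦f(k): 9:9 3:3 1:1  a_9=13
[q^10] f(10)=10,f(5)=5,f(2)=2,f(1)=1 ⇒ 18
d|11:{11,1}  Σf=11+1=12

4, 7, 6, 12, 8, 15, 13, 18, 12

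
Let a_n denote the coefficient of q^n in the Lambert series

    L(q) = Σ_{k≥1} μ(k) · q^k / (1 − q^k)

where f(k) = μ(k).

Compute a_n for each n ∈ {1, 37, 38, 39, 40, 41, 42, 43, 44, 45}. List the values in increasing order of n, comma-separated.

1, 0, 0, 0, 0, 0, 0, 0, 0, 0

[q^1] μ(1)=1 ⇒ 1
[q^37] μ(1)=1,μ(37)=-1 ⇒ 0
[q^38] μ(1)=1,μ(2)=-1,μ(19)=-1,μ(38)=1 ⇒ 0
[q^39] μ(1)=1,μ(3)=-1,μ(13)=-1,μ(39)=1 ⇒ 0
q^40  k|40↦μ(k): 1:1 2:-1 4:0 5:-1 8:0 10:1 20:0 40:0  a_40=0
[q^41] μ(1)=1,μ(41)=-1 ⇒ 0
n=42: 42·1 21·2 14·3 7·6 6·7 3·14 2·21 1·42  μ→[(-1)+1+1+(-1)+1+(-1)+(-1)+1]=0
n=43: 43·1 1·43  μ→[(-1)+1]=0
d|44:{1,2,4,11,22,44}  Σμ=1+(-1)+0+(-1)+1+0=0
n=45: 1·45 3·15 5·9 9·5 15·3 45·1  μ→[1+(-1)+(-1)+0+1+0]=0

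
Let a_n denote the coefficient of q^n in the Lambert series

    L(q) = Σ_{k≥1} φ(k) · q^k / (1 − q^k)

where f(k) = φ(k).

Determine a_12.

d|12:{1,2,3,4,6,12}  Σφ=1+1+2+2+2+4=12

a_12 = 12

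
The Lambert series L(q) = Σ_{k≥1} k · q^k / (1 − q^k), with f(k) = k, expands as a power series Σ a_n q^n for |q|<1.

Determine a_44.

a_44 = 84

n=44: 44·1 22·2 11·4 4·11 2·22 1·44  f→[44+22+11+4+2+1]=84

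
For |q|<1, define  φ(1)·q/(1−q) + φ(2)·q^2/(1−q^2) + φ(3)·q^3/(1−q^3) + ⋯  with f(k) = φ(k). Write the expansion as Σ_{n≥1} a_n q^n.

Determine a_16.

q^16  k|16↦φ(k): 16:8 8:4 4:2 2:1 1:1  a_16=16

a_16 = 16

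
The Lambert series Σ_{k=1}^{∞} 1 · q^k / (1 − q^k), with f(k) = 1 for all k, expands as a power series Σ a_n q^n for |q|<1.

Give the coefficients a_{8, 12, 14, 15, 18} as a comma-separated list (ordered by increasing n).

4, 6, 4, 4, 6

d|8:{8,4,2,1}  Σf=1+1+1+1=4
n=12: 1·12 2·6 3·4 4·3 6·2 12·1  f→[1+1+1+1+1+1]=6
n=14: 14·1 7·2 2·7 1·14  f→[1+1+1+1]=4
[q^15] f(1)=1,f(3)=1,f(5)=1,f(15)=1 ⇒ 4
d|18:{18,9,6,3,2,1}  Σf=1+1+1+1+1+1=6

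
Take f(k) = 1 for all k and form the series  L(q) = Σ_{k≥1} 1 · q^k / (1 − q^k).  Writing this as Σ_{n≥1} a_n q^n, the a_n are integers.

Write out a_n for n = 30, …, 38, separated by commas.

8, 2, 6, 4, 4, 4, 9, 2, 4

[q^30] f(1)=1,f(2)=1,f(3)=1,f(5)=1,f(6)=1,f(10)=1,f(15)=1,f(30)=1 ⇒ 8
n=31: 1·31 31·1  f→[1+1]=2
d|32:{32,16,8,4,2,1}  Σf=1+1+1+1+1+1=6
d|33:{33,11,3,1}  Σf=1+1+1+1=4
q^34  k|34↦f(k): 34:1 17:1 2:1 1:1  a_34=4
d|35:{1,5,7,35}  Σf=1+1+1+1=4
q^36  k|36↦f(k): 1:1 2:1 3:1 4:1 6:1 9:1 12:1 18:1 36:1  a_36=9
n=37: 37·1 1·37  f→[1+1]=2
[q^38] f(38)=1,f(19)=1,f(2)=1,f(1)=1 ⇒ 4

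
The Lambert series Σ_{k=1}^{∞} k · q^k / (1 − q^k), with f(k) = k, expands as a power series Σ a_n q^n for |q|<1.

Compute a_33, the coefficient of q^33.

[q^33] f(1)=1,f(3)=3,f(11)=11,f(33)=33 ⇒ 48

a_33 = 48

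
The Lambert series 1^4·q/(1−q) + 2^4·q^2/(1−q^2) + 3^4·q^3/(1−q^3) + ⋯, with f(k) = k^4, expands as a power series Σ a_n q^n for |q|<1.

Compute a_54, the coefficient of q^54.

[q^54] f(54)=8503056,f(27)=531441,f(18)=104976,f(9)=6561,f(6)=1296,f(3)=81,f(2)=16,f(1)=1 ⇒ 9147428

a_54 = 9147428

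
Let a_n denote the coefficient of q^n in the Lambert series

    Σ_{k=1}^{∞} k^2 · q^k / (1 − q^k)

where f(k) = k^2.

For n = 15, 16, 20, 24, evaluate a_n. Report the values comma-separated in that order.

[q^15] f(1)=1,f(3)=9,f(5)=25,f(15)=225 ⇒ 260
n=16: 16·1 8·2 4·4 2·8 1·16  f→[256+64+16+4+1]=341
q^20  k|20↦f(k): 1:1 2:4 4:16 5:25 10:100 20:400  a_20=546
q^24  k|24↦f(k): 24:576 12:144 8:64 6:36 4:16 3:9 2:4 1:1  a_24=850

260, 341, 546, 850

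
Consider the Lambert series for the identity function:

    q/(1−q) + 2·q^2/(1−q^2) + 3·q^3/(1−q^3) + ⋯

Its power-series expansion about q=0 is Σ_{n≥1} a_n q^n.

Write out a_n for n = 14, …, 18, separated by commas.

24, 24, 31, 18, 39

[q^14] f(1)=1,f(2)=2,f(7)=7,f(14)=14 ⇒ 24
d|15:{15,5,3,1}  Σf=15+5+3+1=24
[q^16] f(16)=16,f(8)=8,f(4)=4,f(2)=2,f(1)=1 ⇒ 31
d|17:{1,17}  Σf=1+17=18
q^18  k|18↦f(k): 18:18 9:9 6:6 3:3 2:2 1:1  a_18=39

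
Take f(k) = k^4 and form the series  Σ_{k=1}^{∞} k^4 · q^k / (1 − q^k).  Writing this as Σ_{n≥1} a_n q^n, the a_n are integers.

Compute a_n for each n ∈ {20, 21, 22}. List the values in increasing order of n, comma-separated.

170898, 196964, 248914

[q^20] f(1)=1,f(2)=16,f(4)=256,f(5)=625,f(10)=10000,f(20)=160000 ⇒ 170898
d|21:{1,3,7,21}  Σf=1+81+2401+194481=196964
[q^22] f(1)=1,f(2)=16,f(11)=14641,f(22)=234256 ⇒ 248914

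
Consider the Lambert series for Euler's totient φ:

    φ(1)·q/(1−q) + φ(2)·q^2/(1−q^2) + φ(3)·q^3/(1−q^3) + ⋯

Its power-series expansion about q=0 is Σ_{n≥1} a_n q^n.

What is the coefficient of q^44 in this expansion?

n=44: 1·44 2·22 4·11 11·4 22·2 44·1  φ→[1+1+2+10+10+20]=44

a_44 = 44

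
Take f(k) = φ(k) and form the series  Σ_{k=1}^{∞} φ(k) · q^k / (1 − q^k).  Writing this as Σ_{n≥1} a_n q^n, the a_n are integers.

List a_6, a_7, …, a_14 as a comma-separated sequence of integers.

[q^6] φ(1)=1,φ(2)=1,φ(3)=2,φ(6)=2 ⇒ 6
[q^7] φ(1)=1,φ(7)=6 ⇒ 7
n=8: 8·1 4·2 2·4 1·8  φ→[4+2+1+1]=8
n=9: 9·1 3·3 1·9  φ→[6+2+1]=9
[q^10] φ(10)=4,φ(5)=4,φ(2)=1,φ(1)=1 ⇒ 10
n=11: 11·1 1·11  φ→[10+1]=11
q^12  k|12↦φ(k): 1:1 2:1 3:2 4:2 6:2 12:4  a_12=12
n=13: 1·13 13·1  φ→[1+12]=13
q^14  k|14↦φ(k): 14:6 7:6 2:1 1:1  a_14=14

6, 7, 8, 9, 10, 11, 12, 13, 14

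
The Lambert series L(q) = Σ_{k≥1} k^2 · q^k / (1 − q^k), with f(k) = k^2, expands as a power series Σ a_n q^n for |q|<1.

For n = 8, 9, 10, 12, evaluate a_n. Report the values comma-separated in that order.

85, 91, 130, 210

d|8:{1,2,4,8}  Σf=1+4+16+64=85
n=9: 1·9 3·3 9·1  f→[1+9+81]=91
d|10:{10,5,2,1}  Σf=100+25+4+1=130
n=12: 12·1 6·2 4·3 3·4 2·6 1·12  f→[144+36+16+9+4+1]=210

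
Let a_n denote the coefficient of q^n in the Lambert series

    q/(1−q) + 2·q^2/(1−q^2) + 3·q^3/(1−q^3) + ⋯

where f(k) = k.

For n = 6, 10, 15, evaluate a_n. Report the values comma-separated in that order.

d|6:{6,3,2,1}  Σf=6+3+2+1=12
n=10: 1·10 2·5 5·2 10·1  f→[1+2+5+10]=18
q^15  k|15↦f(k): 15:15 5:5 3:3 1:1  a_15=24

12, 18, 24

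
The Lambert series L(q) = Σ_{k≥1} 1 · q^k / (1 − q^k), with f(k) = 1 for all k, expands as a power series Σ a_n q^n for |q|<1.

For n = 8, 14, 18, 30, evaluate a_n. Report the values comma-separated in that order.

d|8:{8,4,2,1}  Σf=1+1+1+1=4
n=14: 14·1 7·2 2·7 1·14  f→[1+1+1+1]=4
q^18  k|18↦f(k): 1:1 2:1 3:1 6:1 9:1 18:1  a_18=6
[q^30] f(1)=1,f(2)=1,f(3)=1,f(5)=1,f(6)=1,f(10)=1,f(15)=1,f(30)=1 ⇒ 8

4, 4, 6, 8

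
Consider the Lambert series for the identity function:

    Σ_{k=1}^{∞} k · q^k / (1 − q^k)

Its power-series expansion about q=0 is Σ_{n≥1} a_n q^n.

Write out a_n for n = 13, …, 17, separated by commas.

14, 24, 24, 31, 18

q^13  k|13↦f(k): 13:13 1:1  a_13=14
d|14:{1,2,7,14}  Σf=1+2+7+14=24
n=15: 1·15 3·5 5·3 15·1  f→[1+3+5+15]=24
q^16  k|16↦f(k): 16:16 8:8 4:4 2:2 1:1  a_16=31
d|17:{17,1}  Σf=17+1=18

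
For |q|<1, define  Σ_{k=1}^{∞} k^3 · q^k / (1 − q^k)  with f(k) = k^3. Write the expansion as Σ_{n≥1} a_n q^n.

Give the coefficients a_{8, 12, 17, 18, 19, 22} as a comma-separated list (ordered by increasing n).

d|8:{1,2,4,8}  Σf=1+8+64+512=585
d|12:{12,6,4,3,2,1}  Σf=1728+216+64+27+8+1=2044
d|17:{17,1}  Σf=4913+1=4914
[q^18] f(18)=5832,f(9)=729,f(6)=216,f(3)=27,f(2)=8,f(1)=1 ⇒ 6813
[q^19] f(1)=1,f(19)=6859 ⇒ 6860
d|22:{22,11,2,1}  Σf=10648+1331+8+1=11988

585, 2044, 4914, 6813, 6860, 11988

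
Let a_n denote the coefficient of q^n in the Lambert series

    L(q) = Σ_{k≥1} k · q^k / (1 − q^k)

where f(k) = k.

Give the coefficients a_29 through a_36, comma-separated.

d|29:{1,29}  Σf=1+29=30
d|30:{1,2,3,5,6,10,15,30}  Σf=1+2+3+5+6+10+15+30=72
[q^31] f(1)=1,f(31)=31 ⇒ 32
n=32: 32·1 16·2 8·4 4·8 2·16 1·32  f→[32+16+8+4+2+1]=63
n=33: 1·33 3·11 11·3 33·1  f→[1+3+11+33]=48
[q^34] f(34)=34,f(17)=17,f(2)=2,f(1)=1 ⇒ 54
d|35:{35,7,5,1}  Σf=35+7+5+1=48
n=36: 1·36 2·18 3·12 4·9 6·6 9·4 12·3 18·2 36·1  f→[1+2+3+4+6+9+12+18+36]=91

30, 72, 32, 63, 48, 54, 48, 91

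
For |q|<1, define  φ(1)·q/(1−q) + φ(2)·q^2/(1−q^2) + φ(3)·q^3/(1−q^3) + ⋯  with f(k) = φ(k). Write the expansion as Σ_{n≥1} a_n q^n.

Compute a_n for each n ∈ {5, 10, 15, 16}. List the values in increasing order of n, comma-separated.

[q^5] φ(1)=1,φ(5)=4 ⇒ 5
[q^10] φ(10)=4,φ(5)=4,φ(2)=1,φ(1)=1 ⇒ 10
n=15: 15·1 5·3 3·5 1·15  φ→[8+4+2+1]=15
[q^16] φ(16)=8,φ(8)=4,φ(4)=2,φ(2)=1,φ(1)=1 ⇒ 16

5, 10, 15, 16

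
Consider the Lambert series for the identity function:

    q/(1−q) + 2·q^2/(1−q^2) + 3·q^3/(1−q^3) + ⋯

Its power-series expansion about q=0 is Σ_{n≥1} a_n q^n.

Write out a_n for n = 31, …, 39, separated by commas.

[q^31] f(1)=1,f(31)=31 ⇒ 32
n=32: 32·1 16·2 8·4 4·8 2·16 1·32  f→[32+16+8+4+2+1]=63
q^33  k|33↦f(k): 1:1 3:3 11:11 33:33  a_33=48
q^34  k|34↦f(k): 1:1 2:2 17:17 34:34  a_34=54
[q^35] f(35)=35,f(7)=7,f(5)=5,f(1)=1 ⇒ 48
n=36: 1·36 2·18 3·12 4·9 6·6 9·4 12·3 18·2 36·1  f→[1+2+3+4+6+9+12+18+36]=91
n=37: 1·37 37·1  f→[1+37]=38
[q^38] f(38)=38,f(19)=19,f(2)=2,f(1)=1 ⇒ 60
q^39  k|39↦f(k): 39:39 13:13 3:3 1:1  a_39=56

32, 63, 48, 54, 48, 91, 38, 60, 56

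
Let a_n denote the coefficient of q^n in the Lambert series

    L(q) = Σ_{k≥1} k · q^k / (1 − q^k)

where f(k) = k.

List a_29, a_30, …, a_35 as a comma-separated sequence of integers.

30, 72, 32, 63, 48, 54, 48

[q^29] f(29)=29,f(1)=1 ⇒ 30
q^30  k|30↦f(k): 1:1 2:2 3:3 5:5 6:6 10:10 15:15 30:30  a_30=72
q^31  k|31↦f(k): 1:1 31:31  a_31=32
[q^32] f(32)=32,f(16)=16,f(8)=8,f(4)=4,f(2)=2,f(1)=1 ⇒ 63
[q^33] f(1)=1,f(3)=3,f(11)=11,f(33)=33 ⇒ 48
n=34: 34·1 17·2 2·17 1·34  f→[34+17+2+1]=54
[q^35] f(1)=1,f(5)=5,f(7)=7,f(35)=35 ⇒ 48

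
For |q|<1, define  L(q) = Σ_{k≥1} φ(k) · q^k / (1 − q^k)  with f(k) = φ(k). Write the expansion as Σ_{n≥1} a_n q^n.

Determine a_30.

[q^30] φ(30)=8,φ(15)=8,φ(10)=4,φ(6)=2,φ(5)=4,φ(3)=2,φ(2)=1,φ(1)=1 ⇒ 30

a_30 = 30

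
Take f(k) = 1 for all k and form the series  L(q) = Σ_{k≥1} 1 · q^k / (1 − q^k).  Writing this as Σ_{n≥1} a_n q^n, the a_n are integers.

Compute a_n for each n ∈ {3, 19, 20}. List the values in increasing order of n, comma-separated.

q^3  k|3↦f(k): 1:1 3:1  a_3=2
d|19:{19,1}  Σf=1+1=2
n=20: 20·1 10·2 5·4 4·5 2·10 1·20  f→[1+1+1+1+1+1]=6

2, 2, 6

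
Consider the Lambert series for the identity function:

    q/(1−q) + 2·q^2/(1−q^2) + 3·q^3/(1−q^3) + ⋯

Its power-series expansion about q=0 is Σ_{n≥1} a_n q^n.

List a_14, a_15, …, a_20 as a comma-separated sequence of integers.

24, 24, 31, 18, 39, 20, 42

n=14: 14·1 7·2 2·7 1·14  f→[14+7+2+1]=24
n=15: 1·15 3·5 5·3 15·1  f→[1+3+5+15]=24
n=16: 1·16 2·8 4·4 8·2 16·1  f→[1+2+4+8+16]=31
n=17: 1·17 17·1  f→[1+17]=18
d|18:{18,9,6,3,2,1}  Σf=18+9+6+3+2+1=39
[q^19] f(19)=19,f(1)=1 ⇒ 20
q^20  k|20↦f(k): 20:20 10:10 5:5 4:4 2:2 1:1  a_20=42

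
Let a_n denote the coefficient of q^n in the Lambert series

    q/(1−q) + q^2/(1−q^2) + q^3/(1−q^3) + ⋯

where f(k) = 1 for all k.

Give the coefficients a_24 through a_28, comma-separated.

8, 3, 4, 4, 6

n=24: 1·24 2·12 3·8 4·6 6·4 8·3 12·2 24·1  f→[1+1+1+1+1+1+1+1]=8
[q^25] f(25)=1,f(5)=1,f(1)=1 ⇒ 3
n=26: 1·26 2·13 13·2 26·1  f→[1+1+1+1]=4
n=27: 1·27 3·9 9·3 27·1  f→[1+1+1+1]=4
n=28: 28·1 14·2 7·4 4·7 2·14 1·28  f→[1+1+1+1+1+1]=6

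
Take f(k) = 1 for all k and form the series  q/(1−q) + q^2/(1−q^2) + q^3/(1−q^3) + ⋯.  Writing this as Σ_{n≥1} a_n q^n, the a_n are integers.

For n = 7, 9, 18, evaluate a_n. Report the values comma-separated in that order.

2, 3, 6

q^7  k|7↦f(k): 1:1 7:1  a_7=2
[q^9] f(9)=1,f(3)=1,f(1)=1 ⇒ 3
q^18  k|18↦f(k): 1:1 2:1 3:1 6:1 9:1 18:1  a_18=6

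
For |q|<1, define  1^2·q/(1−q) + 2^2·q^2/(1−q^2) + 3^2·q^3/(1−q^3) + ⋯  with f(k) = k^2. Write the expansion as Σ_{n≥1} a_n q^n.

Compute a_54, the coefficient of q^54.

a_54 = 4100

d|54:{1,2,3,6,9,18,27,54}  Σf=1+4+9+36+81+324+729+2916=4100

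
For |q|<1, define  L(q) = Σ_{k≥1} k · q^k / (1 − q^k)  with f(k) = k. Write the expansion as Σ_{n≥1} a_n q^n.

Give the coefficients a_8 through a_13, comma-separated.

n=8: 1·8 2·4 4·2 8·1  f→[1+2+4+8]=15
[q^9] f(9)=9,f(3)=3,f(1)=1 ⇒ 13
n=10: 1·10 2·5 5·2 10·1  f→[1+2+5+10]=18
[q^11] f(1)=1,f(11)=11 ⇒ 12
d|12:{12,6,4,3,2,1}  Σf=12+6+4+3+2+1=28
n=13: 1·13 13·1  f→[1+13]=14

15, 13, 18, 12, 28, 14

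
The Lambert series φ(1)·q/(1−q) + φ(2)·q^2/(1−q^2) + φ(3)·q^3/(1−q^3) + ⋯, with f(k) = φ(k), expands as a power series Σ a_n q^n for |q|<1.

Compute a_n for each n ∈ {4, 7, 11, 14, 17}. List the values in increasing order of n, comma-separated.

q^4  k|4↦φ(k): 4:2 2:1 1:1  a_4=4
q^7  k|7↦φ(k): 1:1 7:6  a_7=7
d|11:{1,11}  Σφ=1+10=11
q^14  k|14↦φ(k): 14:6 7:6 2:1 1:1  a_14=14
[q^17] φ(17)=16,φ(1)=1 ⇒ 17

4, 7, 11, 14, 17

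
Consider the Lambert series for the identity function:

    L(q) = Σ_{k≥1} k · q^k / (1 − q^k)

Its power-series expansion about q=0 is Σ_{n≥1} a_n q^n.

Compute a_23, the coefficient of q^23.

q^23  k|23↦f(k): 1:1 23:23  a_23=24

a_23 = 24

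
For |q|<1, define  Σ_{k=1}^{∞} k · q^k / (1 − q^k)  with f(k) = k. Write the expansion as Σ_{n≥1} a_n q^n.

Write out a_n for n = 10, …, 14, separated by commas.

d|10:{1,2,5,10}  Σf=1+2+5+10=18
n=11: 11·1 1·11  f→[11+1]=12
n=12: 1·12 2·6 3·4 4·3 6·2 12·1  f→[1+2+3+4+6+12]=28
[q^13] f(1)=1,f(13)=13 ⇒ 14
d|14:{14,7,2,1}  Σf=14+7+2+1=24

18, 12, 28, 14, 24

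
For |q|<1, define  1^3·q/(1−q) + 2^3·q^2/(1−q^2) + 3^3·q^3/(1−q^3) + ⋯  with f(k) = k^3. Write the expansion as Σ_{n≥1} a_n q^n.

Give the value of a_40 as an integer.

d|40:{40,20,10,8,5,4,2,1}  Σf=64000+8000+1000+512+125+64+8+1=73710

a_40 = 73710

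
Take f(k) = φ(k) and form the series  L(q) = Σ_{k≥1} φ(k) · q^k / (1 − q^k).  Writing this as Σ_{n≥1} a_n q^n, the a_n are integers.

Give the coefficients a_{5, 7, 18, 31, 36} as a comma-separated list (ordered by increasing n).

[q^5] φ(1)=1,φ(5)=4 ⇒ 5
q^7  k|7↦φ(k): 1:1 7:6  a_7=7
n=18: 1·18 2·9 3·6 6·3 9·2 18·1  φ→[1+1+2+2+6+6]=18
d|31:{31,1}  Σφ=30+1=31
n=36: 1·36 2·18 3·12 4·9 6·6 9·4 12·3 18·2 36·1  φ→[1+1+2+2+2+6+4+6+12]=36

5, 7, 18, 31, 36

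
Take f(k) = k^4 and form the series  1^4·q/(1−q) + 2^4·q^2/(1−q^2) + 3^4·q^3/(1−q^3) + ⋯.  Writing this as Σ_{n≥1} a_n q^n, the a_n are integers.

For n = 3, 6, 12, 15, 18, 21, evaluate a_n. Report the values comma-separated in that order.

82, 1394, 22386, 51332, 112931, 196964

n=3: 3·1 1·3  f→[81+1]=82
q^6  k|6↦f(k): 6:1296 3:81 2:16 1:1  a_6=1394
q^12  k|12↦f(k): 12:20736 6:1296 4:256 3:81 2:16 1:1  a_12=22386
q^15  k|15↦f(k): 15:50625 5:625 3:81 1:1  a_15=51332
q^18  k|18↦f(k): 18:104976 9:6561 6:1296 3:81 2:16 1:1  a_18=112931
[q^21] f(1)=1,f(3)=81,f(7)=2401,f(21)=194481 ⇒ 196964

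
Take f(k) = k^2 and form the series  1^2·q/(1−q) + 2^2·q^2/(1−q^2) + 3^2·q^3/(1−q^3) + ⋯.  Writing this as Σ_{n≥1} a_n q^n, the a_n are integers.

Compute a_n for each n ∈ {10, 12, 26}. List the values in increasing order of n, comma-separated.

q^10  k|10↦f(k): 1:1 2:4 5:25 10:100  a_10=130
[q^12] f(1)=1,f(2)=4,f(3)=9,f(4)=16,f(6)=36,f(12)=144 ⇒ 210
[q^26] f(26)=676,f(13)=169,f(2)=4,f(1)=1 ⇒ 850

130, 210, 850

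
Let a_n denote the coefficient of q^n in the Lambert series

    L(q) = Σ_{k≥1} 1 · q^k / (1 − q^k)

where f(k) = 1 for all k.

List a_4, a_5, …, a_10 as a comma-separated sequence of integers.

3, 2, 4, 2, 4, 3, 4

d|4:{1,2,4}  Σf=1+1+1=3
d|5:{1,5}  Σf=1+1=2
d|6:{6,3,2,1}  Σf=1+1+1+1=4
d|7:{1,7}  Σf=1+1=2
d|8:{1,2,4,8}  Σf=1+1+1+1=4
n=9: 9·1 3·3 1·9  f→[1+1+1]=3
q^10  k|10↦f(k): 10:1 5:1 2:1 1:1  a_10=4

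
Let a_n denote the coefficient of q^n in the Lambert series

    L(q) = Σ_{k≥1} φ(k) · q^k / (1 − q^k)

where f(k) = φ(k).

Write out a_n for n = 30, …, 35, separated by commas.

[q^30] φ(1)=1,φ(2)=1,φ(3)=2,φ(5)=4,φ(6)=2,φ(10)=4,φ(15)=8,φ(30)=8 ⇒ 30
n=31: 1·31 31·1  φ→[1+30]=31
[q^32] φ(32)=16,φ(16)=8,φ(8)=4,φ(4)=2,φ(2)=1,φ(1)=1 ⇒ 32
[q^33] φ(33)=20,φ(11)=10,φ(3)=2,φ(1)=1 ⇒ 33
n=34: 34·1 17·2 2·17 1·34  φ→[16+16+1+1]=34
q^35  k|35↦φ(k): 35:24 7:6 5:4 1:1  a_35=35

30, 31, 32, 33, 34, 35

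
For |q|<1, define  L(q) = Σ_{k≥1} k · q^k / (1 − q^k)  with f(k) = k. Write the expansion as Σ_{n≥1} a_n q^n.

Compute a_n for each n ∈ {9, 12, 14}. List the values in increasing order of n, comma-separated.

13, 28, 24

[q^9] f(1)=1,f(3)=3,f(9)=9 ⇒ 13
n=12: 1·12 2·6 3·4 4·3 6·2 12·1  f→[1+2+3+4+6+12]=28
q^14  k|14↦f(k): 1:1 2:2 7:7 14:14  a_14=24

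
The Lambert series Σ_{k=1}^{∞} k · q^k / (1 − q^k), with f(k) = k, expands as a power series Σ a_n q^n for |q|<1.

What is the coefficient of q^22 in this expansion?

a_22 = 36

[q^22] f(1)=1,f(2)=2,f(11)=11,f(22)=22 ⇒ 36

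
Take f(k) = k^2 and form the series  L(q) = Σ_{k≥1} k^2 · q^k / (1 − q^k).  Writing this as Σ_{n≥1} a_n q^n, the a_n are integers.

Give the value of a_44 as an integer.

a_44 = 2562

q^44  k|44↦f(k): 44:1936 22:484 11:121 4:16 2:4 1:1  a_44=2562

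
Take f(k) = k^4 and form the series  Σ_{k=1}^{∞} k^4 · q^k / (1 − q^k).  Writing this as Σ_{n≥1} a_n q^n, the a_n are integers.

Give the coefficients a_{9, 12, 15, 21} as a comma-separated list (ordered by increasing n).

[q^9] f(1)=1,f(3)=81,f(9)=6561 ⇒ 6643
[q^12] f(12)=20736,f(6)=1296,f(4)=256,f(3)=81,f(2)=16,f(1)=1 ⇒ 22386
[q^15] f(15)=50625,f(5)=625,f(3)=81,f(1)=1 ⇒ 51332
[q^21] f(1)=1,f(3)=81,f(7)=2401,f(21)=194481 ⇒ 196964

6643, 22386, 51332, 196964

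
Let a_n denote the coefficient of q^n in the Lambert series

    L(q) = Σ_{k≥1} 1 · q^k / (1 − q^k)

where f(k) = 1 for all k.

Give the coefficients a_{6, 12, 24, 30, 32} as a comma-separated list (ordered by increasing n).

4, 6, 8, 8, 6

d|6:{6,3,2,1}  Σf=1+1+1+1=4
n=12: 1·12 2·6 3·4 4·3 6·2 12·1  f→[1+1+1+1+1+1]=6
[q^24] f(24)=1,f(12)=1,f(8)=1,f(6)=1,f(4)=1,f(3)=1,f(2)=1,f(1)=1 ⇒ 8
n=30: 30·1 15·2 10·3 6·5 5·6 3·10 2·15 1·30  f→[1+1+1+1+1+1+1+1]=8
q^32  k|32↦f(k): 32:1 16:1 8:1 4:1 2:1 1:1  a_32=6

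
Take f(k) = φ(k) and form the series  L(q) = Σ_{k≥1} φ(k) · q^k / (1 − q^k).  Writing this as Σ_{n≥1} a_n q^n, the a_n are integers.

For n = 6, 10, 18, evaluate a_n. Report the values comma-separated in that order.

n=6: 1·6 2·3 3·2 6·1  φ→[1+1+2+2]=6
d|10:{10,5,2,1}  Σφ=4+4+1+1=10
n=18: 1·18 2·9 3·6 6·3 9·2 18·1  φ→[1+1+2+2+6+6]=18

6, 10, 18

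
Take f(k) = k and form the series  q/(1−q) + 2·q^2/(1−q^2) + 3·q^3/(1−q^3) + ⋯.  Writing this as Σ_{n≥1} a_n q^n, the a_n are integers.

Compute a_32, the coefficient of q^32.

a_32 = 63

q^32  k|32↦f(k): 32:32 16:16 8:8 4:4 2:2 1:1  a_32=63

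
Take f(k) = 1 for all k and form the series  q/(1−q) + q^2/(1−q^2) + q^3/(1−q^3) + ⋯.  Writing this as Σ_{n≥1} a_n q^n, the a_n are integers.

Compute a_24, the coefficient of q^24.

a_24 = 8

d|24:{24,12,8,6,4,3,2,1}  Σf=1+1+1+1+1+1+1+1=8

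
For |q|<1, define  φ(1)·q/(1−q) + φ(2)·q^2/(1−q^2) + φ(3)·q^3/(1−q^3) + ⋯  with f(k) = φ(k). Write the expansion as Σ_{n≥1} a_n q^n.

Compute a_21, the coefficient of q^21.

[q^21] φ(21)=12,φ(7)=6,φ(3)=2,φ(1)=1 ⇒ 21

a_21 = 21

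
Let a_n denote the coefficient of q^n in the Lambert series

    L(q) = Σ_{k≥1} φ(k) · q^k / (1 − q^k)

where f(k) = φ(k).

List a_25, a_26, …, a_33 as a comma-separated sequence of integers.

d|25:{1,5,25}  Σφ=1+4+20=25
d|26:{1,2,13,26}  Σφ=1+1+12+12=26
q^27  k|27↦φ(k): 27:18 9:6 3:2 1:1  a_27=27
n=28: 28·1 14·2 7·4 4·7 2·14 1·28  φ→[12+6+6+2+1+1]=28
d|29:{29,1}  Σφ=28+1=29
[q^30] φ(30)=8,φ(15)=8,φ(10)=4,φ(6)=2,φ(5)=4,φ(3)=2,φ(2)=1,φ(1)=1 ⇒ 30
n=31: 1·31 31·1  φ→[1+30]=31
[q^32] φ(32)=16,φ(16)=8,φ(8)=4,φ(4)=2,φ(2)=1,φ(1)=1 ⇒ 32
[q^33] φ(1)=1,φ(3)=2,φ(11)=10,φ(33)=20 ⇒ 33

25, 26, 27, 28, 29, 30, 31, 32, 33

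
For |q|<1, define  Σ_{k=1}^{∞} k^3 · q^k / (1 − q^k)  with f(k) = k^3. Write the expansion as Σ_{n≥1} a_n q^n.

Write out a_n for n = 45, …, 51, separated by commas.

95382, 109512, 103824, 131068, 117993, 141759, 137592

n=45: 1·45 3·15 5·9 9·5 15·3 45·1  f→[1+27+125+729+3375+91125]=95382
[q^46] f(46)=97336,f(23)=12167,f(2)=8,f(1)=1 ⇒ 109512
d|47:{1,47}  Σf=1+103823=103824
n=48: 48·1 24·2 16·3 12·4 8·6 6·8 4·12 3·16 2·24 1·48  f→[110592+13824+4096+1728+512+216+64+27+8+1]=131068
n=49: 49·1 7·7 1·49  f→[117649+343+1]=117993
n=50: 50·1 25·2 10·5 5·10 2·25 1·50  f→[125000+15625+1000+125+8+1]=141759
n=51: 51·1 17·3 3·17 1·51  f→[132651+4913+27+1]=137592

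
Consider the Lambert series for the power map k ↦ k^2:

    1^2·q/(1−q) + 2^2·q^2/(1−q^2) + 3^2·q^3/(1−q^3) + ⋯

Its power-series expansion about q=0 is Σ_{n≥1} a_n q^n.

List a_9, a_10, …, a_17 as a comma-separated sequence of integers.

91, 130, 122, 210, 170, 250, 260, 341, 290

d|9:{9,3,1}  Σf=81+9+1=91
[q^10] f(1)=1,f(2)=4,f(5)=25,f(10)=100 ⇒ 130
q^11  k|11↦f(k): 1:1 11:121  a_11=122
q^12  k|12↦f(k): 12:144 6:36 4:16 3:9 2:4 1:1  a_12=210
q^13  k|13↦f(k): 13:169 1:1  a_13=170
q^14  k|14↦f(k): 14:196 7:49 2:4 1:1  a_14=250
n=15: 15·1 5·3 3·5 1·15  f→[225+25+9+1]=260
n=16: 16·1 8·2 4·4 2·8 1·16  f→[256+64+16+4+1]=341
d|17:{1,17}  Σf=1+289=290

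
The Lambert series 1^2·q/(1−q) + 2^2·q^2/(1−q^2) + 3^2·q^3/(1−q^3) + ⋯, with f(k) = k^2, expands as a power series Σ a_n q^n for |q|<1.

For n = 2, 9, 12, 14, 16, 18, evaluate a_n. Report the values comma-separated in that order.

5, 91, 210, 250, 341, 455

d|2:{2,1}  Σf=4+1=5
q^9  k|9↦f(k): 9:81 3:9 1:1  a_9=91
n=12: 12·1 6·2 4·3 3·4 2·6 1·12  f→[144+36+16+9+4+1]=210
d|14:{1,2,7,14}  Σf=1+4+49+196=250
d|16:{1,2,4,8,16}  Σf=1+4+16+64+256=341
n=18: 18·1 9·2 6·3 3·6 2·9 1·18  f→[324+81+36+9+4+1]=455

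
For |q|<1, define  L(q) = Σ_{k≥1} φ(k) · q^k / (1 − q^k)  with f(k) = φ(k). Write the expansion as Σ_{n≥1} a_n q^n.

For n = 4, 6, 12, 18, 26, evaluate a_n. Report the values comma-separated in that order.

q^4  k|4↦φ(k): 4:2 2:1 1:1  a_4=4
n=6: 1·6 2·3 3·2 6·1  φ→[1+1+2+2]=6
n=12: 1·12 2·6 3·4 4·3 6·2 12·1  φ→[1+1+2+2+2+4]=12
q^18  k|18↦φ(k): 18:6 9:6 6:2 3:2 2:1 1:1  a_18=18
q^26  k|26↦φ(k): 26:12 13:12 2:1 1:1  a_26=26

4, 6, 12, 18, 26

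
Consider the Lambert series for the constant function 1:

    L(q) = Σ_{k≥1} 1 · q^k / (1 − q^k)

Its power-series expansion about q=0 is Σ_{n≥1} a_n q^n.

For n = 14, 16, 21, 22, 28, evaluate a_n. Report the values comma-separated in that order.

[q^14] f(14)=1,f(7)=1,f(2)=1,f(1)=1 ⇒ 4
d|16:{1,2,4,8,16}  Σf=1+1+1+1+1=5
q^21  k|21↦f(k): 1:1 3:1 7:1 21:1  a_21=4
d|22:{22,11,2,1}  Σf=1+1+1+1=4
[q^28] f(28)=1,f(14)=1,f(7)=1,f(4)=1,f(2)=1,f(1)=1 ⇒ 6

4, 5, 4, 4, 6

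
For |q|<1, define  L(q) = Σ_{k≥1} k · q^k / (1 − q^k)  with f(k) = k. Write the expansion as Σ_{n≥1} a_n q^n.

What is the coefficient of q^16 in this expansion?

a_16 = 31

n=16: 1·16 2·8 4·4 8·2 16·1  f→[1+2+4+8+16]=31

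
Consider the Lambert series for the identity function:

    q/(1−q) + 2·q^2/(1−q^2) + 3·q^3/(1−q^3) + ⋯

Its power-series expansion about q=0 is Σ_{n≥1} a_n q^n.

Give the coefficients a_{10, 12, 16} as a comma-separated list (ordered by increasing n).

d|10:{1,2,5,10}  Σf=1+2+5+10=18
q^12  k|12↦f(k): 12:12 6:6 4:4 3:3 2:2 1:1  a_12=28
[q^16] f(1)=1,f(2)=2,f(4)=4,f(8)=8,f(16)=16 ⇒ 31

18, 28, 31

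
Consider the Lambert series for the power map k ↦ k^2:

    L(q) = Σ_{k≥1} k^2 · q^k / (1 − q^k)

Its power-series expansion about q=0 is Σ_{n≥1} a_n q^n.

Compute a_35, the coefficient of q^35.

a_35 = 1300

n=35: 1·35 5·7 7·5 35·1  f→[1+25+49+1225]=1300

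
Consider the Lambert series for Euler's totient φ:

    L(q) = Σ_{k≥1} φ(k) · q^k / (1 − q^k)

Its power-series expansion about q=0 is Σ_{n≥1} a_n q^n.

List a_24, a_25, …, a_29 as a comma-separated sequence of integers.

[q^24] φ(1)=1,φ(2)=1,φ(3)=2,φ(4)=2,φ(6)=2,φ(8)=4,φ(12)=4,φ(24)=8 ⇒ 24
n=25: 25·1 5·5 1·25  φ→[20+4+1]=25
n=26: 1·26 2·13 13·2 26·1  φ→[1+1+12+12]=26
n=27: 1·27 3·9 9·3 27·1  φ→[1+2+6+18]=27
[q^28] φ(1)=1,φ(2)=1,φ(4)=2,φ(7)=6,φ(14)=6,φ(28)=12 ⇒ 28
[q^29] φ(1)=1,φ(29)=28 ⇒ 29

24, 25, 26, 27, 28, 29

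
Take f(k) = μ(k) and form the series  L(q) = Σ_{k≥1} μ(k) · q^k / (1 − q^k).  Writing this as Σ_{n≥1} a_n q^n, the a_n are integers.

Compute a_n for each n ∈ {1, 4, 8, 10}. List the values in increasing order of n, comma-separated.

d|1:{1}  Σμ=1=1
n=4: 1·4 2·2 4·1  μ→[1+(-1)+0]=0
[q^8] μ(1)=1,μ(2)=-1,μ(4)=0,μ(8)=0 ⇒ 0
[q^10] μ(1)=1,μ(2)=-1,μ(5)=-1,μ(10)=1 ⇒ 0

1, 0, 0, 0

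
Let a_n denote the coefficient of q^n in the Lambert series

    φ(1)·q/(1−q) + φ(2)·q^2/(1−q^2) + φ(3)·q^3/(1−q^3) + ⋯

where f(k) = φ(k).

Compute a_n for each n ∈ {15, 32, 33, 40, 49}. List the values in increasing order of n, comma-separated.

d|15:{15,5,3,1}  Σφ=8+4+2+1=15
[q^32] φ(32)=16,φ(16)=8,φ(8)=4,φ(4)=2,φ(2)=1,φ(1)=1 ⇒ 32
q^33  k|33↦φ(k): 1:1 3:2 11:10 33:20  a_33=33
[q^40] φ(1)=1,φ(2)=1,φ(4)=2,φ(5)=4,φ(8)=4,φ(10)=4,φ(20)=8,φ(40)=16 ⇒ 40
n=49: 49·1 7·7 1·49  φ→[42+6+1]=49

15, 32, 33, 40, 49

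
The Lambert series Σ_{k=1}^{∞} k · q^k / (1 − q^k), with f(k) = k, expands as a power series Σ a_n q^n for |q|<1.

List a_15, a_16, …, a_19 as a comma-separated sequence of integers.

24, 31, 18, 39, 20

d|15:{15,5,3,1}  Σf=15+5+3+1=24
[q^16] f(1)=1,f(2)=2,f(4)=4,f(8)=8,f(16)=16 ⇒ 31
q^17  k|17↦f(k): 1:1 17:17  a_17=18
q^18  k|18↦f(k): 18:18 9:9 6:6 3:3 2:2 1:1  a_18=39
[q^19] f(19)=19,f(1)=1 ⇒ 20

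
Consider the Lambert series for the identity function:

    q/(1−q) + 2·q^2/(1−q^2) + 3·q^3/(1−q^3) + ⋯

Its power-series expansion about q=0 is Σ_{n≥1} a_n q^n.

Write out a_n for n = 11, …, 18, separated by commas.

12, 28, 14, 24, 24, 31, 18, 39

q^11  k|11↦f(k): 1:1 11:11  a_11=12
n=12: 12·1 6·2 4·3 3·4 2·6 1·12  f→[12+6+4+3+2+1]=28
q^13  k|13↦f(k): 13:13 1:1  a_13=14
q^14  k|14↦f(k): 1:1 2:2 7:7 14:14  a_14=24
[q^15] f(1)=1,f(3)=3,f(5)=5,f(15)=15 ⇒ 24
[q^16] f(16)=16,f(8)=8,f(4)=4,f(2)=2,f(1)=1 ⇒ 31
q^17  k|17↦f(k): 17:17 1:1  a_17=18
q^18  k|18↦f(k): 1:1 2:2 3:3 6:6 9:9 18:18  a_18=39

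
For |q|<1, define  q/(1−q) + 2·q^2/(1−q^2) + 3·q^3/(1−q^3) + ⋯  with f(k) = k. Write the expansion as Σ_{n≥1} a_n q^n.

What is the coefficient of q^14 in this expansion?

a_14 = 24

[q^14] f(1)=1,f(2)=2,f(7)=7,f(14)=14 ⇒ 24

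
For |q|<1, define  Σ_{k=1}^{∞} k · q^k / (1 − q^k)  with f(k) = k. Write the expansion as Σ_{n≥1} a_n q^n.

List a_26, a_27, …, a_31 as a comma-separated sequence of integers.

n=26: 1·26 2·13 13·2 26·1  f→[1+2+13+26]=42
n=27: 1·27 3·9 9·3 27·1  f→[1+3+9+27]=40
n=28: 28·1 14·2 7·4 4·7 2·14 1·28  f→[28+14+7+4+2+1]=56
d|29:{1,29}  Σf=1+29=30
n=30: 30·1 15·2 10·3 6·5 5·6 3·10 2·15 1·30  f→[30+15+10+6+5+3+2+1]=72
d|31:{31,1}  Σf=31+1=32

42, 40, 56, 30, 72, 32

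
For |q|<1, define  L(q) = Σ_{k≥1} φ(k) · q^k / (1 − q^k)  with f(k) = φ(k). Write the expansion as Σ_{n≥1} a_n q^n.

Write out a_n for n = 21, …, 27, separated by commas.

[q^21] φ(21)=12,φ(7)=6,φ(3)=2,φ(1)=1 ⇒ 21
q^22  k|22↦φ(k): 22:10 11:10 2:1 1:1  a_22=22
d|23:{23,1}  Σφ=22+1=23
[q^24] φ(1)=1,φ(2)=1,φ(3)=2,φ(4)=2,φ(6)=2,φ(8)=4,φ(12)=4,φ(24)=8 ⇒ 24
n=25: 25·1 5·5 1·25  φ→[20+4+1]=25
q^26  k|26↦φ(k): 26:12 13:12 2:1 1:1  a_26=26
q^27  k|27↦φ(k): 27:18 9:6 3:2 1:1  a_27=27

21, 22, 23, 24, 25, 26, 27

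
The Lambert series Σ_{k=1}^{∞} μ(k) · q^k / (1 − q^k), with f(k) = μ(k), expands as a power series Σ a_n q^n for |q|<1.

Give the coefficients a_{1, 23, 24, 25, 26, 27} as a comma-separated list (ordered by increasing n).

[q^1] μ(1)=1 ⇒ 1
q^23  k|23↦μ(k): 1:1 23:-1  a_23=0
d|24:{24,12,8,6,4,3,2,1}  Σμ=0+0+0+1+0+(-1)+(-1)+1=0
q^25  k|25↦μ(k): 1:1 5:-1 25:0  a_25=0
[q^26] μ(1)=1,μ(2)=-1,μ(13)=-1,μ(26)=1 ⇒ 0
[q^27] μ(1)=1,μ(3)=-1,μ(9)=0,μ(27)=0 ⇒ 0

1, 0, 0, 0, 0, 0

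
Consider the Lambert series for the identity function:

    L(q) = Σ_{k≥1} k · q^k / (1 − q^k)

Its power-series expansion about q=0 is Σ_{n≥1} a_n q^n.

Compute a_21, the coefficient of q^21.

a_21 = 32

[q^21] f(1)=1,f(3)=3,f(7)=7,f(21)=21 ⇒ 32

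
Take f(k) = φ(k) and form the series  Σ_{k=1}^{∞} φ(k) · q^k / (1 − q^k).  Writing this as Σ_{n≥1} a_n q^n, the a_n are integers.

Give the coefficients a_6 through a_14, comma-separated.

n=6: 6·1 3·2 2·3 1·6  φ→[2+2+1+1]=6
q^7  k|7↦φ(k): 1:1 7:6  a_7=7
[q^8] φ(8)=4,φ(4)=2,φ(2)=1,φ(1)=1 ⇒ 8
d|9:{1,3,9}  Σφ=1+2+6=9
n=10: 1·10 2·5 5·2 10·1  φ→[1+1+4+4]=10
n=11: 1·11 11·1  φ→[1+10]=11
d|12:{12,6,4,3,2,1}  Σφ=4+2+2+2+1+1=12
n=13: 13·1 1·13  φ→[12+1]=13
n=14: 14·1 7·2 2·7 1·14  φ→[6+6+1+1]=14

6, 7, 8, 9, 10, 11, 12, 13, 14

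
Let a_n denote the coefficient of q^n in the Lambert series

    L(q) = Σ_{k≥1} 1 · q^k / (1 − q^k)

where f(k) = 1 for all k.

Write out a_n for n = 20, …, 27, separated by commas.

6, 4, 4, 2, 8, 3, 4, 4

d|20:{1,2,4,5,10,20}  Σf=1+1+1+1+1+1=6
n=21: 1·21 3·7 7·3 21·1  f→[1+1+1+1]=4
d|22:{22,11,2,1}  Σf=1+1+1+1=4
[q^23] f(23)=1,f(1)=1 ⇒ 2
[q^24] f(24)=1,f(12)=1,f(8)=1,f(6)=1,f(4)=1,f(3)=1,f(2)=1,f(1)=1 ⇒ 8
d|25:{1,5,25}  Σf=1+1+1=3
n=26: 26·1 13·2 2·13 1·26  f→[1+1+1+1]=4
n=27: 1·27 3·9 9·3 27·1  f→[1+1+1+1]=4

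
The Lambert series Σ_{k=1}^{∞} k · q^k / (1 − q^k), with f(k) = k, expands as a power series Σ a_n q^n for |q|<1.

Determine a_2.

a_2 = 3

n=2: 1·2 2·1  f→[1+2]=3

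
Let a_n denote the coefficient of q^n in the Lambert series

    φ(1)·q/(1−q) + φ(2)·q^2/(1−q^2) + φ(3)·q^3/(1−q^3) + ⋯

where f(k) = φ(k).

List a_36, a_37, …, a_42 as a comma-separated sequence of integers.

[q^36] φ(1)=1,φ(2)=1,φ(3)=2,φ(4)=2,φ(6)=2,φ(9)=6,φ(12)=4,φ(18)=6,φ(36)=12 ⇒ 36
n=37: 1·37 37·1  φ→[1+36]=37
d|38:{38,19,2,1}  Σφ=18+18+1+1=38
q^39  k|39↦φ(k): 39:24 13:12 3:2 1:1  a_39=39
d|40:{40,20,10,8,5,4,2,1}  Σφ=16+8+4+4+4+2+1+1=40
d|41:{1,41}  Σφ=1+40=41
n=42: 1·42 2·21 3·14 6·7 7·6 14·3 21·2 42·1  φ→[1+1+2+2+6+6+12+12]=42

36, 37, 38, 39, 40, 41, 42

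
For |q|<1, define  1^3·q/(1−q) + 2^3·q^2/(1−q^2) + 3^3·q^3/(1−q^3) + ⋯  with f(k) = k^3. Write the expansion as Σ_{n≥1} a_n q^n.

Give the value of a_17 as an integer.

n=17: 1·17 17·1  f→[1+4913]=4914

a_17 = 4914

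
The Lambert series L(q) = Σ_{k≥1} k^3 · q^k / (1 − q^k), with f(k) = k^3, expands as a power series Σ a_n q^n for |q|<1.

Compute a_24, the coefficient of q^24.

a_24 = 16380

n=24: 24·1 12·2 8·3 6·4 4·6 3·8 2·12 1·24  f→[13824+1728+512+216+64+27+8+1]=16380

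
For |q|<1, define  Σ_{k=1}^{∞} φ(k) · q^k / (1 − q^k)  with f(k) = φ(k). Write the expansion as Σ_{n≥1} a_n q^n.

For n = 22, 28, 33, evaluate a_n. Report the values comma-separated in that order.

d|22:{22,11,2,1}  Σφ=10+10+1+1=22
q^28  k|28↦φ(k): 1:1 2:1 4:2 7:6 14:6 28:12  a_28=28
n=33: 33·1 11·3 3·11 1·33  φ→[20+10+2+1]=33

22, 28, 33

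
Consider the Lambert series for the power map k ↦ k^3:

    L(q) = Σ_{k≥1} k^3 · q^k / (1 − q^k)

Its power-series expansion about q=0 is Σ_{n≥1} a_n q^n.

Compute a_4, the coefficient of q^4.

n=4: 4·1 2·2 1·4  f→[64+8+1]=73

a_4 = 73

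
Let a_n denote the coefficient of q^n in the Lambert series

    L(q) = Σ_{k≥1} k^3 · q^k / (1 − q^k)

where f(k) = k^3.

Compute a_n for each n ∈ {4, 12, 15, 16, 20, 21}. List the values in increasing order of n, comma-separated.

q^4  k|4↦f(k): 1:1 2:8 4:64  a_4=73
[q^12] f(1)=1,f(2)=8,f(3)=27,f(4)=64,f(6)=216,f(12)=1728 ⇒ 2044
q^15  k|15↦f(k): 1:1 3:27 5:125 15:3375  a_15=3528
d|16:{1,2,4,8,16}  Σf=1+8+64+512+4096=4681
[q^20] f(1)=1,f(2)=8,f(4)=64,f(5)=125,f(10)=1000,f(20)=8000 ⇒ 9198
q^21  k|21↦f(k): 21:9261 7:343 3:27 1:1  a_21=9632

73, 2044, 3528, 4681, 9198, 9632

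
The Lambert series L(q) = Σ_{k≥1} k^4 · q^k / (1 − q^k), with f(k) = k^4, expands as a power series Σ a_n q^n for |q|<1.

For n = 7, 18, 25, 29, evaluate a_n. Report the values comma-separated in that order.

2402, 112931, 391251, 707282

n=7: 7·1 1·7  f→[2401+1]=2402
q^18  k|18↦f(k): 18:104976 9:6561 6:1296 3:81 2:16 1:1  a_18=112931
[q^25] f(25)=390625,f(5)=625,f(1)=1 ⇒ 391251
d|29:{29,1}  Σf=707281+1=707282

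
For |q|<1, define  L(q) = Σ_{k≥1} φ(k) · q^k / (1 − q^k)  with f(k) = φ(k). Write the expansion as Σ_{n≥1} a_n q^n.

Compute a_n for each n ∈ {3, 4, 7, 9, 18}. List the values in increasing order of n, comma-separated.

n=3: 1·3 3·1  φ→[1+2]=3
d|4:{4,2,1}  Σφ=2+1+1=4
[q^7] φ(1)=1,φ(7)=6 ⇒ 7
q^9  k|9↦φ(k): 1:1 3:2 9:6  a_9=9
q^18  k|18↦φ(k): 1:1 2:1 3:2 6:2 9:6 18:6  a_18=18

3, 4, 7, 9, 18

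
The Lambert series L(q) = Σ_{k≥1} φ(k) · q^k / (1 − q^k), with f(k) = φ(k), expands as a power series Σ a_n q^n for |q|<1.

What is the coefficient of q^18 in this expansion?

d|18:{18,9,6,3,2,1}  Σφ=6+6+2+2+1+1=18

a_18 = 18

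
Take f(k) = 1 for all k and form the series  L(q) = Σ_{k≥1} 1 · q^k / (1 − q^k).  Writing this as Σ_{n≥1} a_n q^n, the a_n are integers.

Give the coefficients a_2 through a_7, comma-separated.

d|2:{2,1}  Σf=1+1=2
n=3: 3·1 1·3  f→[1+1]=2
n=4: 4·1 2·2 1·4  f→[1+1+1]=3
d|5:{1,5}  Σf=1+1=2
d|6:{1,2,3,6}  Σf=1+1+1+1=4
q^7  k|7↦f(k): 7:1 1:1  a_7=2

2, 2, 3, 2, 4, 2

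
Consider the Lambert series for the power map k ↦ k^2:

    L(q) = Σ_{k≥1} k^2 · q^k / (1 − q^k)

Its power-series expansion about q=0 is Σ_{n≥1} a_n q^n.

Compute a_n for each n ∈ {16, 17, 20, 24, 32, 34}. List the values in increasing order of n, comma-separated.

[q^16] f(1)=1,f(2)=4,f(4)=16,f(8)=64,f(16)=256 ⇒ 341
[q^17] f(1)=1,f(17)=289 ⇒ 290
q^20  k|20↦f(k): 1:1 2:4 4:16 5:25 10:100 20:400  a_20=546
d|24:{1,2,3,4,6,8,12,24}  Σf=1+4+9+16+36+64+144+576=850
n=32: 32·1 16·2 8·4 4·8 2·16 1·32  f→[1024+256+64+16+4+1]=1365
[q^34] f(1)=1,f(2)=4,f(17)=289,f(34)=1156 ⇒ 1450

341, 290, 546, 850, 1365, 1450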